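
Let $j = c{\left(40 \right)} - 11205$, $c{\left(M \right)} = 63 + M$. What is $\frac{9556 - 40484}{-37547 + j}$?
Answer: $\frac{30928}{48649} \approx 0.63574$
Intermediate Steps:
$j = -11102$ ($j = \left(63 + 40\right) - 11205 = 103 - 11205 = -11102$)
$\frac{9556 - 40484}{-37547 + j} = \frac{9556 - 40484}{-37547 - 11102} = - \frac{30928}{-48649} = \left(-30928\right) \left(- \frac{1}{48649}\right) = \frac{30928}{48649}$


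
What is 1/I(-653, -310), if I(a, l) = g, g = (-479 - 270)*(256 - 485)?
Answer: 1/171521 ≈ 5.8302e-6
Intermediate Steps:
g = 171521 (g = -749*(-229) = 171521)
I(a, l) = 171521
1/I(-653, -310) = 1/171521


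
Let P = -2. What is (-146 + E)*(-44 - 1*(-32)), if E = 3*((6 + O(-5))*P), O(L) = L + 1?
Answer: 1896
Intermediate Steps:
O(L) = 1 + L
E = -12 (E = 3*((6 + (1 - 5))*(-2)) = 3*((6 - 4)*(-2)) = 3*(2*(-2)) = 3*(-4) = -12)
(-146 + E)*(-44 - 1*(-32)) = (-146 - 12)*(-44 - 1*(-32)) = -158*(-44 + 32) = -158*(-12) = 1896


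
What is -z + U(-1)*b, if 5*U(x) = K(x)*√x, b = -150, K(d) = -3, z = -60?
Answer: 60 + 90*I ≈ 60.0 + 90.0*I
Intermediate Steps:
U(x) = -3*√x/5 (U(x) = (-3*√x)/5 = -3*√x/5)
-z + U(-1)*b = -1*(-60) - 3*I/5*(-150) = 60 - 3*I/5*(-150) = 60 + 90*I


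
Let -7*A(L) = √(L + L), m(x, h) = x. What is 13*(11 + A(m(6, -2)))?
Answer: 143 - 26*√3/7 ≈ 136.57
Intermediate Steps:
A(L) = -√2*√L/7 (A(L) = -√(L + L)/7 = -√2*√L/7)
13*(11 + A(m(6, -2))) = 13*(11 - √2*√6/7) = 13*(11 - 2*√3/7) = 143 - 26*√3/7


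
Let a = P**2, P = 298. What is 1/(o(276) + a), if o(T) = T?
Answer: 1/89080 ≈ 1.1226e-5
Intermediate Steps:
a = 88804 (a = 298**2 = 88804)
1/(o(276) + a) = 1/(276 + 88804) = 1/89080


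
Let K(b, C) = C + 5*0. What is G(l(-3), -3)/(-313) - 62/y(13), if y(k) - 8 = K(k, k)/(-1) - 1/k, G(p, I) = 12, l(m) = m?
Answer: 125743/10329 ≈ 12.174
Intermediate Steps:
K(b, C) = C (K(b, C) = C + 0 = C)
y(k) = 8 - k - 1/k (y(k) = 8 + (k/(-1) - 1/k) = 8 + (k*(-1) - 1/k) = 8 + (-k - 1/k) = 8 - k - 1/k)
G(l(-3), -3)/(-313) - 62/y(13) = 12/(-313) - 62/(8 - 1*13 - 1/13) = 12*(-1/313) - 62/(8 - 13 - 1*1/13) = -12/313 - 62/(8 - 13 - 1/13) = -12/313 - 62/(-66/13) = -12/313 - 62*(-13/66) = -12/313 + 403/33 = 125743/10329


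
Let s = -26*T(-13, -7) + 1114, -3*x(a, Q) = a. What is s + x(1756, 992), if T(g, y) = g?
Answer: 2600/3 ≈ 866.67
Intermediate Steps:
x(a, Q) = -a/3
s = 1452 (s = -26*(-13) + 1114 = 338 + 1114 = 1452)
s + x(1756, 992) = 1452 - ⅓*1756 = 1452 - 1756/3 = 2600/3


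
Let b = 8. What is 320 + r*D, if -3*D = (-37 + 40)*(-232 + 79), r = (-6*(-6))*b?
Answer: 44384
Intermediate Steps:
r = 288 (r = -6*(-6)*8 = 36*8 = 288)
D = 153 (D = -(-37 + 40)*(-232 + 79)/3 = -(-153) = -⅓*(-459) = 153)
320 + r*D = 320 + 288*153 = 320 + 44064 = 44384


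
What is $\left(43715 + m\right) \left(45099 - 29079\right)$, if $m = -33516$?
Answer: $163387980$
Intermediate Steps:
$\left(43715 + m\right) \left(45099 - 29079\right) = \left(43715 - 33516\right) \left(45099 - 29079\right) = 10199 \cdot 16020 = 163387980$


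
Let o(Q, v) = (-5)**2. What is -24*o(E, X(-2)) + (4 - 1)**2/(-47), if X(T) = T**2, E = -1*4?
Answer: -28209/47 ≈ -600.19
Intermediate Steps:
E = -4
o(Q, v) = 25
-24*o(E, X(-2)) + (4 - 1)**2/(-47) = -24*25 + (4 - 1)**2/(-47) = -600 + 3**2*(-1/47) = -600 + 9*(-1/47) = -600 - 9/47 = -28209/47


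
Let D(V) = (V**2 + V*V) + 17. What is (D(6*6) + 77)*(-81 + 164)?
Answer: 222938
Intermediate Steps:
D(V) = 17 + 2*V**2 (D(V) = (V**2 + V**2) + 17 = 2*V**2 + 17 = 17 + 2*V**2)
(D(6*6) + 77)*(-81 + 164) = ((17 + 2*(6*6)**2) + 77)*(-81 + 164) = ((17 + 2*36**2) + 77)*83 = ((17 + 2*1296) + 77)*83 = ((17 + 2592) + 77)*83 = (2609 + 77)*83 = 2686*83 = 222938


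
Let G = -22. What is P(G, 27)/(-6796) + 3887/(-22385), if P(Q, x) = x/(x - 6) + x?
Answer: -94672297/532449610 ≈ -0.17781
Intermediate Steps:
P(Q, x) = x + x/(-6 + x) (P(Q, x) = x/(-6 + x) + x = x + x/(-6 + x))
P(G, 27)/(-6796) + 3887/(-22385) = (27*(-5 + 27)/(-6 + 27))/(-6796) + 3887/(-22385) = (27*22/21)*(-1/6796) + 3887*(-1/22385) = (27*(1/21)*22)*(-1/6796) - 3887/22385 = (198/7)*(-1/6796) - 3887/22385 = -99/23786 - 3887/22385 = -94672297/532449610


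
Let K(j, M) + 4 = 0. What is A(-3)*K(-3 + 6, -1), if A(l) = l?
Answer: 12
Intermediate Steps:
K(j, M) = -4 (K(j, M) = -4 + 0 = -4)
A(-3)*K(-3 + 6, -1) = -3*(-4) = 12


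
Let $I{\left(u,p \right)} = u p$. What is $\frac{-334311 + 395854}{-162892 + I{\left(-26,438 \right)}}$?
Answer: $- \frac{61543}{174280} \approx -0.35313$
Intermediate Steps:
$I{\left(u,p \right)} = p u$
$\frac{-334311 + 395854}{-162892 + I{\left(-26,438 \right)}} = \frac{-334311 + 395854}{-162892 + 438 \left(-26\right)} = \frac{61543}{-162892 - 11388} = \frac{61543}{-174280} = 61543 \left(- \frac{1}{174280}\right) = - \frac{61543}{174280}$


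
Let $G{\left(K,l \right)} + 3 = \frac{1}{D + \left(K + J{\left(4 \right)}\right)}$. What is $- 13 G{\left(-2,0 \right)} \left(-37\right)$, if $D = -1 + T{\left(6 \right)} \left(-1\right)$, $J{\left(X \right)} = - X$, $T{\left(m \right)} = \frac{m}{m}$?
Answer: $- \frac{12025}{8} \approx -1503.1$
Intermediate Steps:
$T{\left(m \right)} = 1$
$D = -2$ ($D = -1 + 1 \left(-1\right) = -1 - 1 = -2$)
$G{\left(K,l \right)} = -3 + \frac{1}{-6 + K}$ ($G{\left(K,l \right)} = -3 + \frac{1}{-2 + \left(K - 4\right)} = -3 + \frac{1}{-2 + \left(-4 + K\right)} = -3 + \frac{1}{-6 + K}$)
$- 13 G{\left(-2,0 \right)} \left(-37\right) = - 13 \frac{19 - -6}{-6 - 2} \left(-37\right) = - 13 \frac{19 + 6}{-8} \left(-37\right) = - 13 \left(\left(- \frac{1}{8}\right) 25\right) \left(-37\right) = \left(-13\right) \left(- \frac{25}{8}\right) \left(-37\right) = \frac{325}{8} \left(-37\right) = - \frac{12025}{8}$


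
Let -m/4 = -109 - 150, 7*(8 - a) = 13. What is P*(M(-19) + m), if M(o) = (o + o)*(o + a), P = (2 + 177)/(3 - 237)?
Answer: -955144/819 ≈ -1166.2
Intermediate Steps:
a = 43/7 (a = 8 - ⅐*13 = 8 - 13/7 = 43/7 ≈ 6.1429)
m = 1036 (m = -4*(-109 - 150) = -4*(-259) = 1036)
P = -179/234 (P = 179/(-234) = 179*(-1/234) = -179/234 ≈ -0.76496)
M(o) = 2*o*(43/7 + o) (M(o) = (o + o)*(o + 43/7) = (2*o)*(43/7 + o) = 2*o*(43/7 + o))
P*(M(-19) + m) = -179*((2/7)*(-19)*(43 + 7*(-19)) + 1036)/234 = -179*((2/7)*(-19)*(43 - 133) + 1036)/234 = -179*((2/7)*(-19)*(-90) + 1036)/234 = -179*(3420/7 + 1036)/234 = -179/234*10672/7 = -955144/819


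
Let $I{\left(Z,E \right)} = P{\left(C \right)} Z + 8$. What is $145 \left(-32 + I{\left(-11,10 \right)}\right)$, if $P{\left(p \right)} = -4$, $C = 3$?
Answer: $2900$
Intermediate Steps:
$I{\left(Z,E \right)} = 8 - 4 Z$ ($I{\left(Z,E \right)} = - 4 Z + 8 = 8 - 4 Z$)
$145 \left(-32 + I{\left(-11,10 \right)}\right) = 145 \left(-32 + \left(8 - -44\right)\right) = 145 \left(-32 + \left(8 + 44\right)\right) = 145 \left(-32 + 52\right) = 145 \cdot 20 = 2900$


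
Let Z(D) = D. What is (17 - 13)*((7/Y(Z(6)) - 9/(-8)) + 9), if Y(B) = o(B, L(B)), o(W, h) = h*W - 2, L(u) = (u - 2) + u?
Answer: 2377/58 ≈ 40.983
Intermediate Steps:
L(u) = -2 + 2*u (L(u) = (-2 + u) + u = -2 + 2*u)
o(W, h) = -2 + W*h (o(W, h) = W*h - 2 = -2 + W*h)
Y(B) = -2 + B*(-2 + 2*B)
(17 - 13)*((7/Y(Z(6)) - 9/(-8)) + 9) = (17 - 13)*((7/(-2 + 2*6*(-1 + 6)) - 9/(-8)) + 9) = 4*((7/(-2 + 2*6*5) - 9*(-⅛)) + 9) = 4*((7/(-2 + 60) + 9/8) + 9) = 4*((7/58 + 9/8) + 9) = 4*(289/232 + 9) = 4*(2377/232) = 2377/58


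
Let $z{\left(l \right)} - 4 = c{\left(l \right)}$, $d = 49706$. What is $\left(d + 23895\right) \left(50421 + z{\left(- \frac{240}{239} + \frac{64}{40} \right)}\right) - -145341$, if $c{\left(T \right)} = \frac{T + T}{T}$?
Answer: $3711622968$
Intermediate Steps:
$c{\left(T \right)} = 2$ ($c{\left(T \right)} = \frac{2 T}{T} = 2$)
$z{\left(l \right)} = 6$ ($z{\left(l \right)} = 4 + 2 = 6$)
$\left(d + 23895\right) \left(50421 + z{\left(- \frac{240}{239} + \frac{64}{40} \right)}\right) - -145341 = \left(49706 + 23895\right) \left(50421 + 6\right) - -145341 = 73601 \cdot 50427 + 145341 = 3711477627 + 145341 = 3711622968$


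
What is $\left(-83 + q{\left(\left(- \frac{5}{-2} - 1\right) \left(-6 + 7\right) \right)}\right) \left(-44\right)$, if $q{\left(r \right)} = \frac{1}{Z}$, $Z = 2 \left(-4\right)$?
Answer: $\frac{7315}{2} \approx 3657.5$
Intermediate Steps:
$Z = -8$
$q{\left(r \right)} = - \frac{1}{8}$ ($q{\left(r \right)} = \frac{1}{-8} = - \frac{1}{8}$)
$\left(-83 + q{\left(\left(- \frac{5}{-2} - 1\right) \left(-6 + 7\right) \right)}\right) \left(-44\right) = \left(-83 - \frac{1}{8}\right) \left(-44\right) = \left(- \frac{665}{8}\right) \left(-44\right) = \frac{7315}{2}$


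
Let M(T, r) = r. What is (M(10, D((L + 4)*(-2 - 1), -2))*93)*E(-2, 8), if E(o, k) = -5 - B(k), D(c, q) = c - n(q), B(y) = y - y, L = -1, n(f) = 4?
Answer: 6045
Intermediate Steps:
B(y) = 0
D(c, q) = -4 + c (D(c, q) = c - 1*4 = c - 4 = -4 + c)
E(o, k) = -5 (E(o, k) = -5 - 1*0 = -5 + 0 = -5)
(M(10, D((L + 4)*(-2 - 1), -2))*93)*E(-2, 8) = ((-4 + (-1 + 4)*(-2 - 1))*93)*(-5) = ((-4 + 3*(-3))*93)*(-5) = ((-4 - 9)*93)*(-5) = -13*93*(-5) = -1209*(-5) = 6045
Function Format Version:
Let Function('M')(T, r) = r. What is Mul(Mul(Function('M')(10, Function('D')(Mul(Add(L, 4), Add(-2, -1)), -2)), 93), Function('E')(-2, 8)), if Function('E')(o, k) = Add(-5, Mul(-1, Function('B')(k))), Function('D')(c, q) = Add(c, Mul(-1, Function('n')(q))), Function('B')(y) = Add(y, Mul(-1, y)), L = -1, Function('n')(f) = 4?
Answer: 6045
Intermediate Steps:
Function('B')(y) = 0
Function('D')(c, q) = Add(-4, c) (Function('D')(c, q) = Add(c, Mul(-1, 4)) = Add(c, -4) = Add(-4, c))
Function('E')(o, k) = -5 (Function('E')(o, k) = Add(-5, Mul(-1, 0)) = Add(-5, 0) = -5)
Mul(Mul(Function('M')(10, Function('D')(Mul(Add(L, 4), Add(-2, -1)), -2)), 93), Function('E')(-2, 8)) = Mul(Mul(Add(-4, Mul(Add(-1, 4), Add(-2, -1))), 93), -5) = Mul(Mul(Add(-4, Mul(3, -3)), 93), -5) = Mul(Mul(Add(-4, -9), 93), -5) = Mul(Mul(-13, 93), -5) = Mul(-1209, -5) = 6045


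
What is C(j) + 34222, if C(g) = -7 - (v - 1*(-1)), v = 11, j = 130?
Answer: 34203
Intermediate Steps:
C(g) = -19 (C(g) = -7 - (11 - 1*(-1)) = -7 - (11 + 1) = -7 - 1*12 = -7 - 12 = -19)
C(j) + 34222 = -19 + 34222 = 34203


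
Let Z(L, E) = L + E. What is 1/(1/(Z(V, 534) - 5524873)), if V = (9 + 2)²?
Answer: -5524218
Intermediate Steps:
V = 121 (V = 11² = 121)
Z(L, E) = E + L
1/(1/(Z(V, 534) - 5524873)) = 1/(1/((534 + 121) - 5524873)) = 1/(1/(655 - 5524873)) = 1/(1/(-5524218)) = 1/(-1/5524218) = -5524218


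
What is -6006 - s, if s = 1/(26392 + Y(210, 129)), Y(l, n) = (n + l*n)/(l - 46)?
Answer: -26159175206/4355507 ≈ -6006.0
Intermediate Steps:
Y(l, n) = (n + l*n)/(-46 + l)
s = 164/4355507 (s = 1/(26392 + 129*(1 + 210)/(-46 + 210)) = 1/(26392 + 129*211/164) = 1/(26392 + 129*(1/164)*211) = 1/(26392 + 27219/164) = 1/(4355507/164) = 164/4355507 ≈ 3.7653e-5)
-6006 - s = -6006 - 1*164/4355507 = -6006 - 164/4355507 = -26159175206/4355507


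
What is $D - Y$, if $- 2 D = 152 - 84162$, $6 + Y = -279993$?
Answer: $322004$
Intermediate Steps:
$Y = -279999$ ($Y = -6 - 279993 = -279999$)
$D = 42005$ ($D = - \frac{152 - 84162}{2} = \left(- \frac{1}{2}\right) \left(-84010\right) = 42005$)
$D - Y = 42005 - -279999 = 42005 + 279999 = 322004$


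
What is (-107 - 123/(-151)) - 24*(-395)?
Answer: 1415446/151 ≈ 9373.8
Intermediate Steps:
(-107 - 123/(-151)) - 24*(-395) = (-107 - 123*(-1/151)) + 9480 = (-107 + 123/151) + 9480 = -16034/151 + 9480 = 1415446/151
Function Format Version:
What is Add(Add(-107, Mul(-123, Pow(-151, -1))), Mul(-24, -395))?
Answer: Rational(1415446, 151) ≈ 9373.8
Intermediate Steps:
Add(Add(-107, Mul(-123, Pow(-151, -1))), Mul(-24, -395)) = Add(Add(-107, Mul(-123, Rational(-1, 151))), 9480) = Add(Add(-107, Rational(123, 151)), 9480) = Add(Rational(-16034, 151), 9480) = Rational(1415446, 151)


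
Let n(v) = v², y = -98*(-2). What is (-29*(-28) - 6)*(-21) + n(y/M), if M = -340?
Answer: -122287949/7225 ≈ -16926.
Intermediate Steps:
y = 196
(-29*(-28) - 6)*(-21) + n(y/M) = (-29*(-28) - 6)*(-21) + (196/(-340))² = (812 - 6)*(-21) + (196*(-1/340))² = 806*(-21) + (-49/85)² = -16926 + 2401/7225 = -122287949/7225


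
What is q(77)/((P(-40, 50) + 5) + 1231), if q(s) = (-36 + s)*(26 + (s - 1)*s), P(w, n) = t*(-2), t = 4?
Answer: 120499/614 ≈ 196.25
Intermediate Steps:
P(w, n) = -8 (P(w, n) = 4*(-2) = -8)
q(s) = (-36 + s)*(26 + s*(-1 + s)) (q(s) = (-36 + s)*(26 + (-1 + s)*s) = (-36 + s)*(26 + s*(-1 + s)))
q(77)/((P(-40, 50) + 5) + 1231) = (-936 + 77³ - 37*77² + 62*77)/((-8 + 5) + 1231) = (-936 + 456533 - 37*5929 + 4774)/(-3 + 1231) = (-936 + 456533 - 219373 + 4774)/1228 = 240998*(1/1228) = 120499/614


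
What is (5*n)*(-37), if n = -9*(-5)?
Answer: -8325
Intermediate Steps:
n = 45
(5*n)*(-37) = (5*45)*(-37) = 225*(-37) = -8325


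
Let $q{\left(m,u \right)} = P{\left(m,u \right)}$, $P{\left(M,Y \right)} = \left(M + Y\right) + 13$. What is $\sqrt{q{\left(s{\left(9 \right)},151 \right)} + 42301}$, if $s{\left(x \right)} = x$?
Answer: $\sqrt{42474} \approx 206.09$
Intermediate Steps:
$P{\left(M,Y \right)} = 13 + M + Y$
$q{\left(m,u \right)} = 13 + m + u$
$\sqrt{q{\left(s{\left(9 \right)},151 \right)} + 42301} = \sqrt{\left(13 + 9 + 151\right) + 42301} = \sqrt{173 + 42301} = \sqrt{42474}$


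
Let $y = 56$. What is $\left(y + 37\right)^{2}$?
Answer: $8649$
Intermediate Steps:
$\left(y + 37\right)^{2} = \left(56 + 37\right)^{2} = 93^{2} = 8649$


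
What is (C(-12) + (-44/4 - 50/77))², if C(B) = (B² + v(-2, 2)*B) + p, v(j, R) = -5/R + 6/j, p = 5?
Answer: 245172964/5929 ≈ 41352.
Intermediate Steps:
C(B) = 5 + B² - 11*B/2 (C(B) = (B² + (-5/2 + 6/(-2))*B) + 5 = (B² + (-5*½ + 6*(-½))*B) + 5 = (B² + (-5/2 - 3)*B) + 5 = (B² - 11*B/2) + 5 = 5 + B² - 11*B/2)
(C(-12) + (-44/4 - 50/77))² = ((5 + (-12)² - 11/2*(-12)) + (-44/4 - 50/77))² = ((5 + 144 + 66) + (-44*¼ - 50*1/77))² = (215 + (-11 - 50/77))² = (215 - 897/77)² = (15658/77)² = 245172964/5929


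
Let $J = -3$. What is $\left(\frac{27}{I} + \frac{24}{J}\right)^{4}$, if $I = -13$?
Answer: $\frac{294499921}{28561} \approx 10311.0$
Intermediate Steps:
$\left(\frac{27}{I} + \frac{24}{J}\right)^{4} = \left(\frac{27}{-13} + \frac{24}{-3}\right)^{4} = \left(27 \left(- \frac{1}{13}\right) + 24 \left(- \frac{1}{3}\right)\right)^{4} = \left(- \frac{27}{13} - 8\right)^{4} = \left(- \frac{131}{13}\right)^{4} = \frac{294499921}{28561}$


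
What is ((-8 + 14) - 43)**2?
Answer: 1369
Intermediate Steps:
((-8 + 14) - 43)**2 = (6 - 43)**2 = (-37)**2 = 1369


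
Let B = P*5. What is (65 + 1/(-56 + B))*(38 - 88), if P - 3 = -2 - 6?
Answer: -263200/81 ≈ -3249.4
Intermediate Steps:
P = -5 (P = 3 + (-2 - 6) = 3 - 8 = -5)
B = -25 (B = -5*5 = -25)
(65 + 1/(-56 + B))*(38 - 88) = (65 + 1/(-56 - 25))*(38 - 88) = (65 + 1/(-81))*(-50) = (65 - 1/81)*(-50) = (5264/81)*(-50) = -263200/81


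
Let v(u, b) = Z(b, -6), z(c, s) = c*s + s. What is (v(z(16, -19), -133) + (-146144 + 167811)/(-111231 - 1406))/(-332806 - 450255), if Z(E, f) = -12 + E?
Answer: 16354032/88201641857 ≈ 0.00018542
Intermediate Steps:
z(c, s) = s + c*s
v(u, b) = -12 + b
(v(z(16, -19), -133) + (-146144 + 167811)/(-111231 - 1406))/(-332806 - 450255) = ((-12 - 133) + (-146144 + 167811)/(-111231 - 1406))/(-332806 - 450255) = (-145 + 21667/(-112637))/(-783061) = (-145 + 21667*(-1/112637))*(-1/783061) = (-145 - 21667/112637)*(-1/783061) = -16354032/112637*(-1/783061) = 16354032/88201641857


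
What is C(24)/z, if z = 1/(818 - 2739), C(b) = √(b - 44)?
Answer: -3842*I*√5 ≈ -8591.0*I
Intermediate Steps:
C(b) = √(-44 + b)
z = -1/1921 (z = 1/(-1921) = -1/1921 ≈ -0.00052056)
C(24)/z = √(-44 + 24)/(-1/1921) = √(-20)*(-1921) = (2*I*√5)*(-1921) = -3842*I*√5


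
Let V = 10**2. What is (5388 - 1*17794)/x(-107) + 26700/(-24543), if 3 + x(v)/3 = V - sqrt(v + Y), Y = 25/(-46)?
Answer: -1596399152/36920853 - 12406*I*sqrt(227562)/1313283 ≈ -43.238 - 4.5063*I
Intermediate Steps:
V = 100
Y = -25/46 (Y = 25*(-1/46) = -25/46 ≈ -0.54348)
x(v) = 291 - 3*sqrt(-25/46 + v) (x(v) = -9 + 3*(100 - sqrt(v - 25/46)) = -9 + 3*(100 - sqrt(-25/46 + v)) = -9 + (300 - 3*sqrt(-25/46 + v)) = 291 - 3*sqrt(-25/46 + v))
(5388 - 1*17794)/x(-107) + 26700/(-24543) = (5388 - 1*17794)/(291 - 3*sqrt(-1150 + 2116*(-107))/46) + 26700/(-24543) = (5388 - 17794)/(291 - 3*sqrt(-1150 - 226412)/46) + 26700*(-1/24543) = -12406/(291 - 3*I*sqrt(227562)/46) - 8900/8181 = -8900/8181 - 12406/(291 - 3*I*sqrt(227562)/46)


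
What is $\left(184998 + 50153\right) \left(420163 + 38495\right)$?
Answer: $107853887358$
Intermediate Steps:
$\left(184998 + 50153\right) \left(420163 + 38495\right) = 235151 \cdot 458658 = 107853887358$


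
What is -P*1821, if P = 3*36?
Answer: -196668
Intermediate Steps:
P = 108
-P*1821 = -1*108*1821 = -108*1821 = -196668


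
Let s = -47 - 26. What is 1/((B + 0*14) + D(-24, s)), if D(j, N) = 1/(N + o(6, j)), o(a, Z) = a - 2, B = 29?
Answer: 69/2000 ≈ 0.034500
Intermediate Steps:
o(a, Z) = -2 + a
s = -73
D(j, N) = 1/(4 + N) (D(j, N) = 1/(N + (-2 + 6)) = 1/(N + 4) = 1/(4 + N))
1/((B + 0*14) + D(-24, s)) = 1/((29 + 0*14) + 1/(4 - 73)) = 1/((29 + 0) + 1/(-69)) = 1/(29 - 1/69) = 1/(2000/69) = 69/2000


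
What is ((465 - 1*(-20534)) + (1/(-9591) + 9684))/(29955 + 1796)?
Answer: 294280652/304523841 ≈ 0.96636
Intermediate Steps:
((465 - 1*(-20534)) + (1/(-9591) + 9684))/(29955 + 1796) = ((465 + 20534) + (-1/9591 + 9684))/31751 = (20999 + 92879243/9591)*(1/31751) = (294280652/9591)*(1/31751) = 294280652/304523841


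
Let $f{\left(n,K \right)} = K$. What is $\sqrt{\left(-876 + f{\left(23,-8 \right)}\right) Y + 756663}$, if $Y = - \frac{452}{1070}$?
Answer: $\frac{\sqrt{216682751615}}{535} \approx 870.08$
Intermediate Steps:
$Y = - \frac{226}{535}$ ($Y = \left(-452\right) \frac{1}{1070} = - \frac{226}{535} \approx -0.42243$)
$\sqrt{\left(-876 + f{\left(23,-8 \right)}\right) Y + 756663} = \sqrt{\left(-876 - 8\right) \left(- \frac{226}{535}\right) + 756663} = \sqrt{\left(-884\right) \left(- \frac{226}{535}\right) + 756663} = \sqrt{\frac{199784}{535} + 756663} = \sqrt{\frac{405014489}{535}} = \frac{\sqrt{216682751615}}{535}$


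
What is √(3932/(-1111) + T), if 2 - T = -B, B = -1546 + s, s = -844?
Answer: 10*I*√29519270/1111 ≈ 48.903*I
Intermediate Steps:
B = -2390 (B = -1546 - 844 = -2390)
T = -2388 (T = 2 - (-1)*(-2390) = 2 - 1*2390 = 2 - 2390 = -2388)
√(3932/(-1111) + T) = √(3932/(-1111) - 2388) = √(3932*(-1/1111) - 2388) = √(-3932/1111 - 2388) = √(-2657000/1111) = 10*I*√29519270/1111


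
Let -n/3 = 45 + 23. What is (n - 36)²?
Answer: 57600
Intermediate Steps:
n = -204 (n = -3*(45 + 23) = -3*68 = -204)
(n - 36)² = (-204 - 36)² = (-240)² = 57600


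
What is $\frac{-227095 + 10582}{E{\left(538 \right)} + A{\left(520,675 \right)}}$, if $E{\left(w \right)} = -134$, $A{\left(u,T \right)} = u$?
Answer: $- \frac{216513}{386} \approx -560.91$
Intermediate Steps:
$\frac{-227095 + 10582}{E{\left(538 \right)} + A{\left(520,675 \right)}} = \frac{-227095 + 10582}{-134 + 520} = - \frac{216513}{386}$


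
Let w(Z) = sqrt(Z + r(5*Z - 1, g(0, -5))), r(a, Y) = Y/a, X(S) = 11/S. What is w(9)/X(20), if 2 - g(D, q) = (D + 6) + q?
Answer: 10*sqrt(4367)/121 ≈ 5.4614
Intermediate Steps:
g(D, q) = -4 - D - q (g(D, q) = 2 - ((D + 6) + q) = 2 - ((6 + D) + q) = 2 - (6 + D + q) = 2 + (-6 - D - q) = -4 - D - q)
w(Z) = sqrt(Z + 1/(-1 + 5*Z)) (w(Z) = sqrt(Z + (-4 - 1*0 - 1*(-5))/(5*Z - 1)) = sqrt(Z + (-4 + 0 + 5)/(-1 + 5*Z)) = sqrt(Z + 1/(-1 + 5*Z)))
w(9)/X(20) = sqrt((1 + 9*(-1 + 5*9))/(-1 + 5*9))/((11/20)) = sqrt((1 + 9*(-1 + 45))/(-1 + 45))/((11*(1/20))) = sqrt((1 + 9*44)/44)/(11/20) = sqrt((1 + 396)/44)*(20/11) = sqrt((1/44)*397)*(20/11) = sqrt(397/44)*(20/11) = (sqrt(4367)/22)*(20/11) = 10*sqrt(4367)/121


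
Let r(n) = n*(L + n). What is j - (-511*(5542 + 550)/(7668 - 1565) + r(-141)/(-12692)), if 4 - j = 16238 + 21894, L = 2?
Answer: -2913737314327/77459276 ≈ -37616.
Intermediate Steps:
j = -38128 (j = 4 - (16238 + 21894) = 4 - 1*38132 = 4 - 38132 = -38128)
r(n) = n*(2 + n)
j - (-511*(5542 + 550)/(7668 - 1565) + r(-141)/(-12692)) = -38128 - (-511*(5542 + 550)/(7668 - 1565) - 141*(2 - 141)/(-12692)) = -38128 - (-511/(6103/6092) - 141*(-139)*(-1/12692)) = -38128 - (-511/(6103*(1/6092)) + 19599*(-1/12692)) = -38128 - (-511/6103/6092 - 19599/12692) = -38128 - (-511*6092/6103 - 19599/12692) = -38128 - (-3113012/6103 - 19599/12692) = -38128 - 1*(-39629961001/77459276) = -38128 + 39629961001/77459276 = -2913737314327/77459276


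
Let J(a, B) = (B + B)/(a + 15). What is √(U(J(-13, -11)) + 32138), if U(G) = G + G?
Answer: 2*√8029 ≈ 179.21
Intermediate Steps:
J(a, B) = 2*B/(15 + a) (J(a, B) = (2*B)/(15 + a) = 2*B/(15 + a))
U(G) = 2*G
√(U(J(-13, -11)) + 32138) = √(2*(2*(-11)/(15 - 13)) + 32138) = √(2*(2*(-11)/2) + 32138) = √(2*(2*(-11)*(½)) + 32138) = √(2*(-11) + 32138) = √(-22 + 32138) = √32116 = 2*√8029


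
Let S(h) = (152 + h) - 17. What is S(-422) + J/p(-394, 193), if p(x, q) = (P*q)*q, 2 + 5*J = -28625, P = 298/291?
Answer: -15937120327/55501010 ≈ -287.15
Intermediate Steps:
P = 298/291 (P = 298*(1/291) = 298/291 ≈ 1.0241)
J = -28627/5 (J = -2/5 + (1/5)*(-28625) = -2/5 - 5725 = -28627/5 ≈ -5725.4)
S(h) = 135 + h
p(x, q) = 298*q**2/291 (p(x, q) = (298*q/291)*q = 298*q**2/291)
S(-422) + J/p(-394, 193) = (135 - 422) - 28627/(5*((298/291)*193**2)) = -287 - 28627/(5*((298/291)*37249)) = -287 - 28627/(5*11100202/291) = -287 - 28627/5*291/11100202 = -287 - 8330457/55501010 = -15937120327/55501010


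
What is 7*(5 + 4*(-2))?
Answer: -21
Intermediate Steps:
7*(5 + 4*(-2)) = 7*(5 - 8) = 7*(-3) = -21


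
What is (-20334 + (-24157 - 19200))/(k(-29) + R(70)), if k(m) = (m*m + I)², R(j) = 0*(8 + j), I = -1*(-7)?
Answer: -63691/719104 ≈ -0.088570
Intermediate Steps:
I = 7
R(j) = 0
k(m) = (7 + m²)² (k(m) = (m*m + 7)² = (m² + 7)² = (7 + m²)²)
(-20334 + (-24157 - 19200))/(k(-29) + R(70)) = (-20334 + (-24157 - 19200))/((7 + (-29)²)² + 0) = (-20334 - 43357)/((7 + 841)² + 0) = -63691/(848² + 0) = -63691/(719104 + 0) = -63691/719104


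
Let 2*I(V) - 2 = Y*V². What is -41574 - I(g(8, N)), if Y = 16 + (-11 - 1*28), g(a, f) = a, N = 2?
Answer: -40839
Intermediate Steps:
Y = -23 (Y = 16 + (-11 - 28) = 16 - 39 = -23)
I(V) = 1 - 23*V²/2 (I(V) = 1 + (-23*V²)/2 = 1 - 23*V²/2)
-41574 - I(g(8, N)) = -41574 - (1 - 23/2*8²) = -41574 - (1 - 23/2*64) = -41574 - (1 - 736) = -41574 - 1*(-735) = -41574 + 735 = -40839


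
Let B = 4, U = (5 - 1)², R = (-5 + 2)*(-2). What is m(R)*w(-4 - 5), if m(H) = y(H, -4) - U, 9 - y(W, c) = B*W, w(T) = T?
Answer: 279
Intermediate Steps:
R = 6 (R = -3*(-2) = 6)
U = 16 (U = 4² = 16)
y(W, c) = 9 - 4*W
m(H) = -7 - 4*H (m(H) = (9 - 4*H) - 1*16 = (9 - 4*H) - 16 = -7 - 4*H)
m(R)*w(-4 - 5) = (-7 - 4*6)*(-4 - 5) = (-7 - 24)*(-9) = -31*(-9) = 279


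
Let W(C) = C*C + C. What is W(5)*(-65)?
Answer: -1950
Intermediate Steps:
W(C) = C + C² (W(C) = C² + C = C + C²)
W(5)*(-65) = (5*(1 + 5))*(-65) = (5*6)*(-65) = 30*(-65) = -1950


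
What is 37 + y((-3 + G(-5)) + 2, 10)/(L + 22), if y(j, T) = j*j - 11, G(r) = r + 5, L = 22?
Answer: 809/22 ≈ 36.773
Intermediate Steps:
G(r) = 5 + r
y(j, T) = -11 + j**2 (y(j, T) = j**2 - 11 = -11 + j**2)
37 + y((-3 + G(-5)) + 2, 10)/(L + 22) = 37 + (-11 + ((-3 + (5 - 5)) + 2)**2)/(22 + 22) = 37 + (-11 + ((-3 + 0) + 2)**2)/44 = 37 + (-11 + (-3 + 2)**2)/44 = 37 + (-11 + (-1)**2)/44 = 37 + (-11 + 1)/44 = 37 + (1/44)*(-10) = 37 - 5/22 = 809/22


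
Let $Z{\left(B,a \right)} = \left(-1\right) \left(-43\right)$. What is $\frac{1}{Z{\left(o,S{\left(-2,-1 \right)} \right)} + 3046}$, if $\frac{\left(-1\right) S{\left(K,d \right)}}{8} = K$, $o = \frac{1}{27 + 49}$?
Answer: $\frac{1}{3089} \approx 0.00032373$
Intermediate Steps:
$o = \frac{1}{76} \approx 0.013158$
$S{\left(K,d \right)} = - 8 K$
$Z{\left(B,a \right)} = 43$
$\frac{1}{Z{\left(o,S{\left(-2,-1 \right)} \right)} + 3046} = \frac{1}{43 + 3046} = \frac{1}{3089}$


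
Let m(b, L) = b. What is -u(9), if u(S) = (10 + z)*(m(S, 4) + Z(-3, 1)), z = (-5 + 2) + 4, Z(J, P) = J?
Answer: -66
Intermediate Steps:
z = 1 (z = -3 + 4 = 1)
u(S) = -33 + 11*S (u(S) = (10 + 1)*(S - 3) = 11*(-3 + S) = -33 + 11*S)
-u(9) = -(-33 + 11*9) = -(-33 + 99) = -1*66 = -66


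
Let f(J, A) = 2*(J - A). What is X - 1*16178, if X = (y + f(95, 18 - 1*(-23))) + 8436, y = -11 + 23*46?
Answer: -6587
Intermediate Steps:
y = 1047 (y = -11 + 1058 = 1047)
f(J, A) = -2*A + 2*J
X = 9591 (X = (1047 + (-2*(18 - 1*(-23)) + 2*95)) + 8436 = (1047 + (-2*(18 + 23) + 190)) + 8436 = (1047 + (-2*41 + 190)) + 8436 = (1047 + (-82 + 190)) + 8436 = (1047 + 108) + 8436 = 1155 + 8436 = 9591)
X - 1*16178 = 9591 - 1*16178 = 9591 - 16178 = -6587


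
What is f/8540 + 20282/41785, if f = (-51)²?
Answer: 924233/1169980 ≈ 0.78996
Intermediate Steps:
f = 2601
f/8540 + 20282/41785 = 2601/8540 + 20282/41785 = 924233/1169980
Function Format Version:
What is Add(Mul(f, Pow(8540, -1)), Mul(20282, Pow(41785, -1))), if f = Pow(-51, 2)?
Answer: Rational(924233, 1169980) ≈ 0.78996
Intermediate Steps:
f = 2601
Add(Mul(f, Pow(8540, -1)), Mul(20282, Pow(41785, -1))) = Add(Mul(2601, Pow(8540, -1)), Mul(20282, Pow(41785, -1))) = Add(Mul(2601, Rational(1, 8540)), Mul(20282, Rational(1, 41785))) = Add(Rational(2601, 8540), Rational(20282, 41785)) = Rational(924233, 1169980)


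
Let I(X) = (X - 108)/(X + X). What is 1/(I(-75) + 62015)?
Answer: 50/3100811 ≈ 1.6125e-5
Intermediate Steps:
I(X) = (-108 + X)/(2*X) (I(X) = (-108 + X)/((2*X)) = (-108 + X)*(1/(2*X)) = (-108 + X)/(2*X))
1/(I(-75) + 62015) = 1/((1/2)*(-108 - 75)/(-75) + 62015) = 1/((1/2)*(-1/75)*(-183) + 62015) = 1/(61/50 + 62015) = 1/(3100811/50) = 50/3100811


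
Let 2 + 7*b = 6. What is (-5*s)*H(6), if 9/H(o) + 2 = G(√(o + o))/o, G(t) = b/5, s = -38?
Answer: -89775/104 ≈ -863.22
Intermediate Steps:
b = 4/7 (b = -2/7 + (⅐)*6 = -2/7 + 6/7 = 4/7 ≈ 0.57143)
G(t) = 4/35 (G(t) = (4/7)/5 = (4/7)*(⅕) = 4/35)
H(o) = 9/(-2 + 4/(35*o))
(-5*s)*H(6) = (-5*(-38))*(-315*6/(-4 + 70*6)) = 190*(-315*6/(-4 + 420)) = 190*(-315*6/416) = 190*(-315*6*1/416) = 190*(-945/208) = -89775/104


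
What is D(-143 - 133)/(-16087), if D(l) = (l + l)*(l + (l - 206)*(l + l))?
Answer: 146714976/16087 ≈ 9120.1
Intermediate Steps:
D(l) = 2*l*(l + 2*l*(-206 + l)) (D(l) = (2*l)*(l + (-206 + l)*(2*l)) = (2*l)*(l + 2*l*(-206 + l)) = 2*l*(l + 2*l*(-206 + l)))
D(-143 - 133)/(-16087) = ((-143 - 133)²*(-822 + 4*(-143 - 133)))/(-16087) = ((-276)²*(-822 + 4*(-276)))*(-1/16087) = (76176*(-822 - 1104))*(-1/16087) = (76176*(-1926))*(-1/16087) = -146714976*(-1/16087) = 146714976/16087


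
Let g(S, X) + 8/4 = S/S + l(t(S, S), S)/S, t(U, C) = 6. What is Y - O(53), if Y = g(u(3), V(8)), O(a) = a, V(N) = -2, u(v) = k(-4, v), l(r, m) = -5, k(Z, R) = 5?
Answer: -55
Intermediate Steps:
u(v) = 5
g(S, X) = -1 - 5/S (g(S, X) = -2 + (S/S - 5/S) = -2 + (1 - 5/S) = -1 - 5/S)
Y = -2 (Y = (-5 - 1*5)/5 = (-5 - 5)/5 = (⅕)*(-10) = -2)
Y - O(53) = -2 - 1*53 = -2 - 53 = -55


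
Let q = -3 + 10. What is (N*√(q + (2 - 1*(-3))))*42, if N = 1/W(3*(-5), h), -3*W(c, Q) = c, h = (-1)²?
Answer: 84*√3/5 ≈ 29.098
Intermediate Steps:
h = 1
W(c, Q) = -c/3
q = 7
N = ⅕ (N = 1/(-(-5)) = 1/(-⅓*(-15)) = 1/5 = ⅕ ≈ 0.20000)
(N*√(q + (2 - 1*(-3))))*42 = (√(7 + (2 - 1*(-3)))/5)*42 = (√(7 + (2 + 3))/5)*42 = (√(7 + 5)/5)*42 = (√12/5)*42 = ((2*√3)/5)*42 = (2*√3/5)*42 = 84*√3/5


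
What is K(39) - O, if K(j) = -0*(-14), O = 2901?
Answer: -2901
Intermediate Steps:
K(j) = 0 (K(j) = -1*0 = 0)
K(39) - O = 0 - 1*2901 = 0 - 2901 = -2901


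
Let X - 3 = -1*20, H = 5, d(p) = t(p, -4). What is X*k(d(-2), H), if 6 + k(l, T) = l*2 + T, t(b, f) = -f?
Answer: -119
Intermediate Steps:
d(p) = 4 (d(p) = -1*(-4) = 4)
k(l, T) = -6 + T + 2*l (k(l, T) = -6 + (l*2 + T) = -6 + (2*l + T) = -6 + (T + 2*l) = -6 + T + 2*l)
X = -17 (X = 3 - 1*20 = 3 - 20 = -17)
X*k(d(-2), H) = -17*(-6 + 5 + 2*4) = -17*(-6 + 5 + 8) = -17*7 = -119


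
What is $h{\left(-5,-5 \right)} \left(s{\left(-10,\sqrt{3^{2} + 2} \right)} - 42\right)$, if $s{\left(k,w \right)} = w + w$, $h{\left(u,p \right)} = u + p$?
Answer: $420 - 20 \sqrt{11} \approx 353.67$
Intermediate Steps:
$h{\left(u,p \right)} = p + u$
$s{\left(k,w \right)} = 2 w$
$h{\left(-5,-5 \right)} \left(s{\left(-10,\sqrt{3^{2} + 2} \right)} - 42\right) = \left(-5 - 5\right) \left(2 \sqrt{3^{2} + 2} - 42\right) = - 10 \left(2 \sqrt{9 + 2} - 42\right) = - 10 \left(2 \sqrt{11} - 42\right) = - 10 \left(-42 + 2 \sqrt{11}\right) = 420 - 20 \sqrt{11}$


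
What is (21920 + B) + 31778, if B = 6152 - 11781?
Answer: 48069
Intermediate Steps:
B = -5629
(21920 + B) + 31778 = (21920 - 5629) + 31778 = 16291 + 31778 = 48069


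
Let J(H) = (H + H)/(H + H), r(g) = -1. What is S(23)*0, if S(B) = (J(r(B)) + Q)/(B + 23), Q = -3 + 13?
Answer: 0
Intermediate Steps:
Q = 10
J(H) = 1 (J(H) = (2*H)/((2*H)) = (2*H)*(1/(2*H)) = 1)
S(B) = 11/(23 + B) (S(B) = (1 + 10)/(B + 23) = 11/(23 + B))
S(23)*0 = (11/(23 + 23))*0 = (11/46)*0 = 0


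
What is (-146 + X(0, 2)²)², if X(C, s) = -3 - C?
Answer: 18769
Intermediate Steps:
(-146 + X(0, 2)²)² = (-146 + (-3 - 1*0)²)² = (-146 + (-3 + 0)²)² = (-146 + (-3)²)² = (-146 + 9)² = (-137)² = 18769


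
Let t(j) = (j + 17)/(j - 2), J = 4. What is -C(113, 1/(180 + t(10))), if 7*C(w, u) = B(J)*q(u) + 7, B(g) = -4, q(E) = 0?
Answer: -1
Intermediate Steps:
t(j) = (17 + j)/(-2 + j)
C(w, u) = 1 (C(w, u) = (-4*0 + 7)/7 = (0 + 7)/7 = (1/7)*7 = 1)
-C(113, 1/(180 + t(10))) = -1*1 = -1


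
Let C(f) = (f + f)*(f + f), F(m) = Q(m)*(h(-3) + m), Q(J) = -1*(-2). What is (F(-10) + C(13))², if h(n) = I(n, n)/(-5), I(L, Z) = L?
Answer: 10797796/25 ≈ 4.3191e+5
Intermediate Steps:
Q(J) = 2
h(n) = -n/5 (h(n) = n/(-5) = n*(-⅕) = -n/5)
F(m) = 6/5 + 2*m (F(m) = 2*(-⅕*(-3) + m) = 2*(⅗ + m) = 6/5 + 2*m)
C(f) = 4*f² (C(f) = (2*f)*(2*f) = 4*f²)
(F(-10) + C(13))² = ((6/5 + 2*(-10)) + 4*13²)² = ((6/5 - 20) + 4*169)² = (-94/5 + 676)² = (3286/5)² = 10797796/25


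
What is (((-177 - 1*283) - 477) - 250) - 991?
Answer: -2178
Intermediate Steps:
(((-177 - 1*283) - 477) - 250) - 991 = (((-177 - 283) - 477) - 250) - 991 = ((-460 - 477) - 250) - 991 = (-937 - 250) - 991 = -1187 - 991 = -2178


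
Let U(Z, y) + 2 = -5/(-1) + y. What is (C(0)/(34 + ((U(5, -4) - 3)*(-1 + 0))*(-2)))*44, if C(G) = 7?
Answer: 154/13 ≈ 11.846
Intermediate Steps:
U(Z, y) = 3 + y (U(Z, y) = -2 + (-5/(-1) + y) = -2 + (-5*(-1) + y) = -2 + (5 + y) = 3 + y)
(C(0)/(34 + ((U(5, -4) - 3)*(-1 + 0))*(-2)))*44 = (7/(34 + (((3 - 4) - 3)*(-1 + 0))*(-2)))*44 = (7/(34 + ((-1 - 3)*(-1))*(-2)))*44 = (7/(34 - 4*(-1)*(-2)))*44 = (7/(34 + 4*(-2)))*44 = (7/(34 - 8))*44 = (7/26)*44 = 154/13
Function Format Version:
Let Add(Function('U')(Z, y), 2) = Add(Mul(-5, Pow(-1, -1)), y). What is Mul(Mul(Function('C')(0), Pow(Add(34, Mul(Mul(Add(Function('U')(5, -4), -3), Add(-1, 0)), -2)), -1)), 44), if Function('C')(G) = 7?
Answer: Rational(154, 13) ≈ 11.846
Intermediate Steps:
Function('U')(Z, y) = Add(3, y) (Function('U')(Z, y) = Add(-2, Add(Mul(-5, Pow(-1, -1)), y)) = Add(-2, Add(Mul(-5, -1), y)) = Add(-2, Add(5, y)) = Add(3, y))
Mul(Mul(Function('C')(0), Pow(Add(34, Mul(Mul(Add(Function('U')(5, -4), -3), Add(-1, 0)), -2)), -1)), 44) = Mul(Mul(7, Pow(Add(34, Mul(Mul(Add(Add(3, -4), -3), Add(-1, 0)), -2)), -1)), 44) = Mul(Mul(7, Pow(Add(34, Mul(Mul(Add(-1, -3), -1), -2)), -1)), 44) = Mul(Mul(7, Pow(Add(34, Mul(Mul(-4, -1), -2)), -1)), 44) = Mul(Mul(7, Pow(Add(34, Mul(4, -2)), -1)), 44) = Mul(Mul(7, Pow(Add(34, -8), -1)), 44) = Mul(Mul(7, Pow(26, -1)), 44) = Mul(Mul(7, Rational(1, 26)), 44) = Mul(Rational(7, 26), 44) = Rational(154, 13)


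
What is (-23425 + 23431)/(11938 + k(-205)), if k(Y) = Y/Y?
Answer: 6/11939 ≈ 0.00050255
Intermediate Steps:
k(Y) = 1
(-23425 + 23431)/(11938 + k(-205)) = (-23425 + 23431)/(11938 + 1) = 6/11939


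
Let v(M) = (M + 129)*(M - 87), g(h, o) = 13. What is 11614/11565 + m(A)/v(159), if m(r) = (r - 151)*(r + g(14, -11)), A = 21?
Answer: 5269739/6661440 ≈ 0.79108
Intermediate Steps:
m(r) = (-151 + r)*(13 + r) (m(r) = (r - 151)*(r + 13) = (-151 + r)*(13 + r))
v(M) = (-87 + M)*(129 + M) (v(M) = (129 + M)*(-87 + M) = (-87 + M)*(129 + M))
11614/11565 + m(A)/v(159) = 11614/11565 + (-1963 + 21² - 138*21)/(-11223 + 159² + 42*159) = 11614*(1/11565) + (-1963 + 441 - 2898)/(-11223 + 25281 + 6678) = 11614/11565 - 4420/20736 = 11614/11565 - 4420*1/20736 = 11614/11565 - 1105/5184 = 5269739/6661440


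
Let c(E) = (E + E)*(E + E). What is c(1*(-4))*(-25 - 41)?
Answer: -4224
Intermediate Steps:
c(E) = 4*E² (c(E) = (2*E)*(2*E) = 4*E²)
c(1*(-4))*(-25 - 41) = (4*(1*(-4))²)*(-25 - 41) = (4*(-4)²)*(-66) = (4*16)*(-66) = 64*(-66) = -4224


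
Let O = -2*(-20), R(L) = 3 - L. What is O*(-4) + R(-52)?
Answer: -105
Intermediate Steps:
O = 40
O*(-4) + R(-52) = 40*(-4) + (3 - 1*(-52)) = -160 + (3 + 52) = -160 + 55 = -105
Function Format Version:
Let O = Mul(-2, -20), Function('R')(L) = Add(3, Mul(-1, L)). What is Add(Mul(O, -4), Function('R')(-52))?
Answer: -105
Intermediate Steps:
O = 40
Add(Mul(O, -4), Function('R')(-52)) = Add(Mul(40, -4), Add(3, Mul(-1, -52))) = Add(-160, Add(3, 52)) = Add(-160, 55) = -105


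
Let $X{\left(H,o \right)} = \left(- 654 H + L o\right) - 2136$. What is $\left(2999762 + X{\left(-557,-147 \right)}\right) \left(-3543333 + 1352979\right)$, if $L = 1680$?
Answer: $-6822830050176$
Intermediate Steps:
$X{\left(H,o \right)} = -2136 - 654 H + 1680 o$ ($X{\left(H,o \right)} = \left(- 654 H + 1680 o\right) - 2136 = -2136 - 654 H + 1680 o$)
$\left(2999762 + X{\left(-557,-147 \right)}\right) \left(-3543333 + 1352979\right) = \left(2999762 - -115182\right) \left(-3543333 + 1352979\right) = \left(2999762 - -115182\right) \left(-2190354\right) = \left(2999762 + 115182\right) \left(-2190354\right) = 3114944 \left(-2190354\right) = -6822830050176$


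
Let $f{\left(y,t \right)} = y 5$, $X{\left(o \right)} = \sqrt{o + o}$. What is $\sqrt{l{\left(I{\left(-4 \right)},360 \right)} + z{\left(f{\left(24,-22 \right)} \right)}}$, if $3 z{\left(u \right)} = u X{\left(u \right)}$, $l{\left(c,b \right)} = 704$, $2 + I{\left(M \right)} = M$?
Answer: $4 \sqrt{44 + 10 \sqrt{15}} \approx 36.382$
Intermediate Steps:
$X{\left(o \right)} = \sqrt{2} \sqrt{o}$ ($X{\left(o \right)} = \sqrt{2 o} = \sqrt{2} \sqrt{o}$)
$f{\left(y,t \right)} = 5 y$
$I{\left(M \right)} = -2 + M$
$z{\left(u \right)} = \frac{\sqrt{2} u^{\frac{3}{2}}}{3}$ ($z{\left(u \right)} = \frac{u \sqrt{2} \sqrt{u}}{3} = \frac{\sqrt{2} u^{\frac{3}{2}}}{3}$)
$\sqrt{l{\left(I{\left(-4 \right)},360 \right)} + z{\left(f{\left(24,-22 \right)} \right)}} = \sqrt{704 + \frac{\sqrt{2} \left(5 \cdot 24\right)^{\frac{3}{2}}}{3}} = \sqrt{704 + \frac{\sqrt{2} \cdot 120^{\frac{3}{2}}}{3}} = \sqrt{704 + \frac{\sqrt{2} \cdot 240 \sqrt{30}}{3}} = \sqrt{704 + 160 \sqrt{15}}$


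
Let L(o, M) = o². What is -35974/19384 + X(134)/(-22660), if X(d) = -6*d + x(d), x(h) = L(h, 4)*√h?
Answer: -99948263/54905180 - 4489*√134/5665 ≈ -10.993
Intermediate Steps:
x(h) = h^(5/2) (x(h) = h²*√h = h^(5/2))
X(d) = d^(5/2) - 6*d (X(d) = -6*d + d^(5/2) = d^(5/2) - 6*d)
-35974/19384 + X(134)/(-22660) = -35974/19384 + (134^(5/2) - 6*134)/(-22660) = -35974*1/19384 + (17956*√134 - 804)*(-1/22660) = -17987/9692 + (-804 + 17956*√134)*(-1/22660) = -17987/9692 + (201/5665 - 4489*√134/5665) = -99948263/54905180 - 4489*√134/5665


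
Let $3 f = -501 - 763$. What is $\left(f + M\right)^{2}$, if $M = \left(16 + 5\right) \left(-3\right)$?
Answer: $\frac{2111209}{9} \approx 2.3458 \cdot 10^{5}$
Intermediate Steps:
$f = - \frac{1264}{3}$ ($f = \frac{-501 - 763}{3} = \frac{1}{3} \left(-1264\right) = - \frac{1264}{3} \approx -421.33$)
$M = -63$ ($M = 21 \left(-3\right) = -63$)
$\left(f + M\right)^{2} = \left(- \frac{1264}{3} - 63\right)^{2} = \left(- \frac{1453}{3}\right)^{2} = \frac{2111209}{9}$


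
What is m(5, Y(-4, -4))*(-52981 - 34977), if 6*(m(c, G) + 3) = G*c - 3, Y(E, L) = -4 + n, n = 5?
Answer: 703664/3 ≈ 2.3455e+5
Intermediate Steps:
Y(E, L) = 1 (Y(E, L) = -4 + 5 = 1)
m(c, G) = -7/2 + G*c/6 (m(c, G) = -3 + (G*c - 3)/6 = -3 + (-3 + G*c)/6 = -3 + (-½ + G*c/6) = -7/2 + G*c/6)
m(5, Y(-4, -4))*(-52981 - 34977) = (-7/2 + (⅙)*1*5)*(-52981 - 34977) = (-7/2 + ⅚)*(-87958) = -8/3*(-87958) = 703664/3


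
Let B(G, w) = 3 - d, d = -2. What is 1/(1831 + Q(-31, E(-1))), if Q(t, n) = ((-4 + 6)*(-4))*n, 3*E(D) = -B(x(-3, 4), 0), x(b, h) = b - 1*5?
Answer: 3/5533 ≈ 0.00054220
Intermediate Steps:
x(b, h) = -5 + b (x(b, h) = b - 5 = -5 + b)
B(G, w) = 5 (B(G, w) = 3 - 1*(-2) = 3 + 2 = 5)
E(D) = -5/3 (E(D) = (-1*5)/3 = (⅓)*(-5) = -5/3)
Q(t, n) = -8*n (Q(t, n) = (2*(-4))*n = -8*n)
1/(1831 + Q(-31, E(-1))) = 1/(1831 - 8*(-5/3)) = 1/(1831 + 40/3) = 1/(5533/3) = 3/5533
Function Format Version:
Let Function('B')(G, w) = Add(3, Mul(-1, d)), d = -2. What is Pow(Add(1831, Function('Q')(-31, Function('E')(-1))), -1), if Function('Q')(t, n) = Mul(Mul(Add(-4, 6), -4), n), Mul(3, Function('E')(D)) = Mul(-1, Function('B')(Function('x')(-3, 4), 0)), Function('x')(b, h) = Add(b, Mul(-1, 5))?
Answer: Rational(3, 5533) ≈ 0.00054220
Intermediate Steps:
Function('x')(b, h) = Add(-5, b) (Function('x')(b, h) = Add(b, -5) = Add(-5, b))
Function('B')(G, w) = 5 (Function('B')(G, w) = Add(3, Mul(-1, -2)) = Add(3, 2) = 5)
Function('E')(D) = Rational(-5, 3) (Function('E')(D) = Mul(Rational(1, 3), Mul(-1, 5)) = Mul(Rational(1, 3), -5) = Rational(-5, 3))
Function('Q')(t, n) = Mul(-8, n) (Function('Q')(t, n) = Mul(Mul(2, -4), n) = Mul(-8, n))
Pow(Add(1831, Function('Q')(-31, Function('E')(-1))), -1) = Pow(Add(1831, Mul(-8, Rational(-5, 3))), -1) = Pow(Add(1831, Rational(40, 3)), -1) = Pow(Rational(5533, 3), -1) = Rational(3, 5533)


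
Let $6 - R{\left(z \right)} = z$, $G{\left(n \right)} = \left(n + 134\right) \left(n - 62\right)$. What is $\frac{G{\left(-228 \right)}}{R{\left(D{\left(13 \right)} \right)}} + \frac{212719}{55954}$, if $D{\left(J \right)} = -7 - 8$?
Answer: $\frac{1529773139}{1175034} \approx 1301.9$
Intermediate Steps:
$G{\left(n \right)} = \left(-62 + n\right) \left(134 + n\right)$ ($G{\left(n \right)} = \left(134 + n\right) \left(-62 + n\right) = \left(-62 + n\right) \left(134 + n\right)$)
$D{\left(J \right)} = -15$
$R{\left(z \right)} = 6 - z$
$\frac{G{\left(-228 \right)}}{R{\left(D{\left(13 \right)} \right)}} + \frac{212719}{55954} = \frac{-8308 + \left(-228\right)^{2} + 72 \left(-228\right)}{6 - -15} + \frac{212719}{55954} = \frac{-8308 + 51984 - 16416}{6 + 15} + 212719 \cdot \frac{1}{55954} = \frac{27260}{21} + \frac{212719}{55954} = \frac{1529773139}{1175034}$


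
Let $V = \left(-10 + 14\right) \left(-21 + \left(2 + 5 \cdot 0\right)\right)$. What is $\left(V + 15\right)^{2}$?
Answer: $3721$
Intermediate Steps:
$V = -76$ ($V = 4 \left(-21 + \left(2 + 0\right)\right) = 4 \left(-21 + 2\right) = 4 \left(-19\right) = -76$)
$\left(V + 15\right)^{2} = \left(-76 + 15\right)^{2} = \left(-61\right)^{2} = 3721$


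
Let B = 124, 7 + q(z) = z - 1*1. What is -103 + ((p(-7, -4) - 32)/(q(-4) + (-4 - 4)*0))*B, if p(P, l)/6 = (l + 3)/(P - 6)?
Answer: 8693/39 ≈ 222.90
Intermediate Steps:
p(P, l) = 6*(3 + l)/(-6 + P) (p(P, l) = 6*((l + 3)/(P - 6)) = 6*((3 + l)/(-6 + P)) = 6*(3 + l)/(-6 + P))
q(z) = -8 + z (q(z) = -7 + (z - 1*1) = -7 + (z - 1) = -7 + (-1 + z) = -8 + z)
-103 + ((p(-7, -4) - 32)/(q(-4) + (-4 - 4)*0))*B = -103 + ((6*(3 - 4)/(-6 - 7) - 32)/((-8 - 4) + (-4 - 4)*0))*124 = -103 + ((6*(-1)/(-13) - 32)/(-12 - 8*0))*124 = -103 + ((6*(-1/13)*(-1) - 32)/(-12 + 0))*124 = -103 + ((6/13 - 32)/(-12))*124 = -103 - 410/13*(-1/12)*124 = -103 + (205/78)*124 = -103 + 12710/39 = 8693/39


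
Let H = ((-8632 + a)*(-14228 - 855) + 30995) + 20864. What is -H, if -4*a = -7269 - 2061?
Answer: -190134435/2 ≈ -9.5067e+7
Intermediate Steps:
a = 4665/2 (a = -(-7269 - 2061)/4 = -¼*(-9330) = 4665/2 ≈ 2332.5)
H = 190134435/2 (H = ((-8632 + 4665/2)*(-14228 - 855) + 30995) + 20864 = (-12599/2*(-15083) + 30995) + 20864 = (190030717/2 + 30995) + 20864 = 190092707/2 + 20864 = 190134435/2 ≈ 9.5067e+7)
-H = -1*190134435/2 = -190134435/2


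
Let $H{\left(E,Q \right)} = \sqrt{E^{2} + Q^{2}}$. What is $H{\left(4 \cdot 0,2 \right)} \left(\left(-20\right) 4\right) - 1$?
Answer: $-161$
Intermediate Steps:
$H{\left(4 \cdot 0,2 \right)} \left(\left(-20\right) 4\right) - 1 = \sqrt{\left(4 \cdot 0\right)^{2} + 2^{2}} \left(\left(-20\right) 4\right) - 1 = \sqrt{0^{2} + 4} \left(-80\right) - 1 = \sqrt{0 + 4} \left(-80\right) - 1 = \sqrt{4} \left(-80\right) - 1 = 2 \left(-80\right) - 1 = -160 - 1 = -161$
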